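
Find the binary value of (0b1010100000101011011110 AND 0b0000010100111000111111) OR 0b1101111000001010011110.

0b1101111000101010011110

0b1010100000101011011110 AND 0b0000010100111000111111 = 0b0000000000101000011110.
Then OR with 0b1101111000001010011110.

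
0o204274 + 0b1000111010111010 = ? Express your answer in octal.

0o313566

0b1000111010111010 = 0o107272 in octal.
Add column by column in base 8, right to left:
  4+2 = 6
  7+7 = 6 carry 1
  2+2+1 = 5
  4+7 = 3 carry 1
  0+0+1 = 1
  2+1 = 3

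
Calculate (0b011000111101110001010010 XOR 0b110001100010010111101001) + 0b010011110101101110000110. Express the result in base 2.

0b111101010101010101000001

First 0b011000111101110001010010 XOR 0b110001100010010111101001 = 0b101001011111100110111011.
Add column by column in base 2, right to left:
  1+0 = 1
  1+1 = 0 carry 1
  0+1+1 = 0 carry 1
  1+0+1 = 0 carry 1
  1+0+1 = 0 carry 1
  1+0+1 = 0 carry 1
  0+0+1 = 1
  1+1 = 0 carry 1
  1+1+1 = 1 carry 1
  0+1+1 = 0 carry 1
  0+0+1 = 1
  1+1 = 0 carry 1
  1+1+1 = 1 carry 1
  1+0+1 = 0 carry 1
  1+1+1 = 1 carry 1
  1+0+1 = 0 carry 1
  1+1+1 = 1 carry 1
  0+1+1 = 0 carry 1
  1+1+1 = 1 carry 1
  0+1+1 = 0 carry 1
  0+0+1 = 1
  1+0 = 1
  0+1 = 1
  1+0 = 1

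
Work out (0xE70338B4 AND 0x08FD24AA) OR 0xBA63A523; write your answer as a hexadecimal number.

0xE70338B4 AND 0x08FD24AA = 0x000120A0.
Then OR with 0xBA63A523.

0xBA63A5A3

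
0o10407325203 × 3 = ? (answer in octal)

Multiply each base-8 digit by 3, carrying:
  3×3 = 9 → write 1 carry 1
  0×3+1 = 1 → write 1
  2×3 = 6 → write 6
  5×3 = 15 → write 7 carry 1
  2×3+1 = 7 → write 7
  3×3 = 9 → write 1 carry 1
  7×3+1 = 22 → write 6 carry 2
  0×3+2 = 2 → write 2
  4×3 = 12 → write 4 carry 1
  0×3+1 = 1 → write 1
  1×3 = 3 → write 3

0o31426177611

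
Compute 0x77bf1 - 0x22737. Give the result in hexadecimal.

0x554ba

Subtract column by column in base 16:
  1-7 → a (borrow)
  f-3-1 → b
  b-7 → 4
  7-2 → 5
  7-2 → 5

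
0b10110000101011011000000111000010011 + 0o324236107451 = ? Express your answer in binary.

0b110000100111111001001001110100111100

0o324236107451 = 0b11010100010011110001000111100101001 in binary.
Add column by column in base 2, right to left:
  1+1 = 0 carry 1
  1+0+1 = 0 carry 1
  0+0+1 = 1
  0+1 = 1
  1+0 = 1
  0+1 = 1
  0+0 = 0
  0+0 = 0
  0+1 = 1
  1+1 = 0 carry 1
  1+1+1 = 1 carry 1
  1+1+1 = 1 carry 1
  0+0+1 = 1
  0+0 = 0
  0+0 = 0
  0+1 = 1
  0+0 = 0
  0+0 = 0
  1+0 = 1
  1+1 = 0 carry 1
  0+1+1 = 0 carry 1
  1+1+1 = 1 carry 1
  1+1+1 = 1 carry 1
  0+0+1 = 1
  1+0 = 1
  0+1 = 1
  1+0 = 1
  0+0 = 0
  0+0 = 0
  0+1 = 1
  0+0 = 0
  1+1 = 0 carry 1
  1+0+1 = 0 carry 1
  0+1+1 = 0 carry 1
  1+1+1 = 1 carry 1
  final carry 1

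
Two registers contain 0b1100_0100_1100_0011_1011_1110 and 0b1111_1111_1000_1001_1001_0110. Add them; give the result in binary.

Add column by column in base 2, right to left:
  0+0 = 0
  1+1 = 0 carry 1
  1+1+1 = 1 carry 1
  1+0+1 = 0 carry 1
  1+1+1 = 1 carry 1
  1+0+1 = 0 carry 1
  0+0+1 = 1
  1+1 = 0 carry 1
  1+1+1 = 1 carry 1
  1+0+1 = 0 carry 1
  0+0+1 = 1
  0+1 = 1
  0+0 = 0
  0+0 = 0
  1+0 = 1
  1+1 = 0 carry 1
  0+1+1 = 0 carry 1
  0+1+1 = 0 carry 1
  1+1+1 = 1 carry 1
  0+1+1 = 0 carry 1
  0+1+1 = 0 carry 1
  0+1+1 = 0 carry 1
  1+1+1 = 1 carry 1
  1+1+1 = 1 carry 1
  final carry 1

0b1110001000100110101010100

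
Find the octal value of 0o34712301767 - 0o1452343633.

Subtract column by column in base 8:
  7-3 → 4
  6-3 → 3
  7-6 → 1
  1-3 → 6 (borrow)
  0-4-1 → 3 (borrow)
  3-3-1 → 7 (borrow)
  2-2-1 → 7 (borrow)
  1-5-1 → 3 (borrow)
  7-4-1 → 2
  4-1 → 3
  3-0 → 3

0o33237736134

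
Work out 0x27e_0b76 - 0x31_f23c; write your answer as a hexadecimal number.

Subtract column by column in base 16:
  6-c → a (borrow)
  7-3-1 → 3
  b-2 → 9
  0-f → 1 (borrow)
  e-1-1 → c
  7-3 → 4
  2-0 → 2

0x24c193a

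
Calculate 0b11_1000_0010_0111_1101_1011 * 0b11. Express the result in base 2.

0b101010000111011110010001

Multiply each base-2 digit by 3, carrying:
  1×3 = 3 → write 1 carry 1
  1×3+1 = 4 → write 0 carry 2
  0×3+2 = 2 → write 0 carry 1
  1×3+1 = 4 → write 0 carry 2
  1×3+2 = 5 → write 1 carry 2
  0×3+2 = 2 → write 0 carry 1
  1×3+1 = 4 → write 0 carry 2
  1×3+2 = 5 → write 1 carry 2
  1×3+2 = 5 → write 1 carry 2
  1×3+2 = 5 → write 1 carry 2
  1×3+2 = 5 → write 1 carry 2
  0×3+2 = 2 → write 0 carry 1
  0×3+1 = 1 → write 1
  1×3 = 3 → write 1 carry 1
  0×3+1 = 1 → write 1
  0×3 = 0 → write 0
  0×3 = 0 → write 0
  0×3 = 0 → write 0
  0×3 = 0 → write 0
  1×3 = 3 → write 1 carry 1
  1×3+1 = 4 → write 0 carry 2
  1×3+2 = 5 → write 1 carry 2
  remaining carry: 10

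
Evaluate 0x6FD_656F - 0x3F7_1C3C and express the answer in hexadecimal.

0x3064933

Subtract column by column in base 16:
  F-C → 3
  6-3 → 3
  5-C → 9 (borrow)
  6-1-1 → 4
  D-7 → 6
  F-F → 0
  6-3 → 3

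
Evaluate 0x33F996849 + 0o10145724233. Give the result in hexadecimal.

0o10145724233 = 0x4197A89B in hexadecimal.
Add column by column in base 16, right to left:
  9+B = 4 carry 1
  4+9+1 = E
  8+8 = 0 carry 1
  6+A+1 = 1 carry 1
  9+7+1 = 1 carry 1
  9+9+1 = 3 carry 1
  F+1+1 = 1 carry 1
  3+4+1 = 8
  3+0 = 3

0x3813110E4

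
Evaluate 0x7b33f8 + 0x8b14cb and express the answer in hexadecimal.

0x10648c3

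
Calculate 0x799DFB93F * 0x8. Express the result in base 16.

0x3CCEFDC9F8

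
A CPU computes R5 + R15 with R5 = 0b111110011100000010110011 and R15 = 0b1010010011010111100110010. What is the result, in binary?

0b10010000110110111111100101

Add column by column in base 2, right to left:
  1+0 = 1
  1+1 = 0 carry 1
  0+0+1 = 1
  0+0 = 0
  1+1 = 0 carry 1
  1+1+1 = 1 carry 1
  0+0+1 = 1
  1+0 = 1
  0+1 = 1
  0+1 = 1
  0+1 = 1
  0+1 = 1
  0+0 = 0
  0+1 = 1
  1+0 = 1
  1+1 = 0 carry 1
  1+1+1 = 1 carry 1
  0+0+1 = 1
  0+0 = 0
  1+1 = 0 carry 1
  1+0+1 = 0 carry 1
  1+0+1 = 0 carry 1
  1+1+1 = 1 carry 1
  1+0+1 = 0 carry 1
  0+1+1 = 0 carry 1
  final carry 1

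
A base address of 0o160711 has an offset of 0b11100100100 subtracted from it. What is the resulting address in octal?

0o155245

0b11100100100 = 0o3444 in octal.
Subtract column by column in base 8:
  1-4 → 5 (borrow)
  1-4-1 → 4 (borrow)
  7-4-1 → 2
  0-3 → 5 (borrow)
  6-0-1 → 5
  1-0 → 1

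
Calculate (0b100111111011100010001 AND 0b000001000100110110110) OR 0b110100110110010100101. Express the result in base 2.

0b110101110110110110101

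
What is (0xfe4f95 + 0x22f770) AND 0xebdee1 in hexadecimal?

Add column by column in base 16, right to left:
  5+0 = 5
  9+7 = 0 carry 1
  f+7+1 = 7 carry 1
  4+f+1 = 4 carry 1
  e+2+1 = 1 carry 1
  f+2+1 = 2 carry 1
  final carry 1
Sum = 0x1214705; now AND with 0xebdee1:
  1&0=0, 2&e=2, 1&b=1, 4&d=4, 7&e=6, 0&e=0, 5&1=1

0x214601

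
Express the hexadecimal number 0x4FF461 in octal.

0o23772141

Expand each hex digit to 4 bits: 4=0100 F=1111 F=1111 4=0100 6=0110 1=0001.
Group the bits in threes: 010 011 111 111 010 001 100 001 → 23772141.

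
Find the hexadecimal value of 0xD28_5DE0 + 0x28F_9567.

Add column by column in base 16, right to left:
  0+7 = 7
  E+6 = 4 carry 1
  D+5+1 = 3 carry 1
  5+9+1 = F
  8+F = 7 carry 1
  2+8+1 = B
  D+2 = F

0xFB7F347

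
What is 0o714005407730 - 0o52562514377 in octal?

Subtract column by column in base 8:
  0-7 → 1 (borrow)
  3-7-1 → 3 (borrow)
  7-3-1 → 3
  7-4 → 3
  0-1 → 7 (borrow)
  4-5-1 → 6 (borrow)
  5-2-1 → 2
  0-6 → 2 (borrow)
  0-5-1 → 2 (borrow)
  4-2-1 → 1
  1-5 → 4 (borrow)
  7-0-1 → 6

0o641222673331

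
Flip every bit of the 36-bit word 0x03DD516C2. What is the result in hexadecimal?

Each hex digit d becomes F−d:
  0→F, 3→C, D→2, D→2, 5→A, 1→E, 6→9, C→3, 2→D

0xFC22AE93D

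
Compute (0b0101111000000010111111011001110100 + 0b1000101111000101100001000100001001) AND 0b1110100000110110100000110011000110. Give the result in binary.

0b1110100000000000100000010001000100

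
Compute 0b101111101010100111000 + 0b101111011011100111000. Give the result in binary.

0b1011111000110001110000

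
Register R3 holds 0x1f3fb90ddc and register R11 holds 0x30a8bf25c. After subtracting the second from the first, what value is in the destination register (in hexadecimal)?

0x1c352d1b80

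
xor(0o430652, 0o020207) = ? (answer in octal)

XOR each oct digit independently (no carries):
  4^0=4, 3^2=1, 0^0=0, 6^2=4, 5^0=5, 2^7=5

0o410455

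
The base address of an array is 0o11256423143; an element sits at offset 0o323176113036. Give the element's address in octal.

Add column by column in base 8, right to left:
  3+6 = 1 carry 1
  4+3+1 = 0 carry 1
  1+0+1 = 2
  3+3 = 6
  2+1 = 3
  4+1 = 5
  6+6 = 4 carry 1
  5+7+1 = 5 carry 1
  2+1+1 = 4
  1+3 = 4
  1+2 = 3
  0+3 = 3

0o334454536201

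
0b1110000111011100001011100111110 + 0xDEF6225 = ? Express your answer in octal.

0o17667274543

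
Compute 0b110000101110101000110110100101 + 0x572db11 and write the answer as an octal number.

0b110000101110101000110110100101 = 0o6056506645 in octal.
0x572db11 = 0o534555421 in octal.
Add column by column in base 8, right to left:
  5+1 = 6
  4+2 = 6
  6+4 = 2 carry 1
  6+5+1 = 4 carry 1
  0+5+1 = 6
  5+5 = 2 carry 1
  6+4+1 = 3 carry 1
  5+3+1 = 1 carry 1
  0+5+1 = 6
  6+0 = 6

0o6613264266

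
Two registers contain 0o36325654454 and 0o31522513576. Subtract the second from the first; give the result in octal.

0o4603140656

Subtract column by column in base 8:
  4-6 → 6 (borrow)
  5-7-1 → 5 (borrow)
  4-5-1 → 6 (borrow)
  4-3-1 → 0
  5-1 → 4
  6-5 → 1
  5-2 → 3
  2-2 → 0
  3-5 → 6 (borrow)
  6-1-1 → 4
  3-3 → 0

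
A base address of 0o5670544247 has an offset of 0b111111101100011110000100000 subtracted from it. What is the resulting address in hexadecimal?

0x26EC8C87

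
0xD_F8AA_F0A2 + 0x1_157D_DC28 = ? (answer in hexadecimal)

Add column by column in base 16, right to left:
  2+8 = A
  A+2 = C
  0+C = C
  F+D = C carry 1
  A+D+1 = 8 carry 1
  A+7+1 = 2 carry 1
  8+5+1 = E
  F+1 = 0 carry 1
  D+1+1 = F

0xF0E28CCCA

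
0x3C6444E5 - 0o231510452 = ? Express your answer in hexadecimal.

0o231510452 = 0x266912A in hexadecimal.
Subtract column by column in base 16:
  5-A → B (borrow)
  E-2-1 → B
  4-1 → 3
  4-9 → B (borrow)
  4-6-1 → D (borrow)
  6-6-1 → F (borrow)
  C-2-1 → 9
  3-0 → 3

0x39FDB3BB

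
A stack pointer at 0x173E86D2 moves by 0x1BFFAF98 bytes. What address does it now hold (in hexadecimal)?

Add column by column in base 16, right to left:
  2+8 = A
  D+9 = 6 carry 1
  6+F+1 = 6 carry 1
  8+A+1 = 3 carry 1
  E+F+1 = E carry 1
  3+F+1 = 3 carry 1
  7+B+1 = 3 carry 1
  1+1+1 = 3

0x333E366A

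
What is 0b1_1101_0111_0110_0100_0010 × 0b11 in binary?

0b10110000110001011000110

Multiply each base-2 digit by 3, carrying:
  0×3 = 0 → write 0
  1×3 = 3 → write 1 carry 1
  0×3+1 = 1 → write 1
  0×3 = 0 → write 0
  0×3 = 0 → write 0
  0×3 = 0 → write 0
  1×3 = 3 → write 1 carry 1
  0×3+1 = 1 → write 1
  0×3 = 0 → write 0
  1×3 = 3 → write 1 carry 1
  1×3+1 = 4 → write 0 carry 2
  0×3+2 = 2 → write 0 carry 1
  1×3+1 = 4 → write 0 carry 2
  1×3+2 = 5 → write 1 carry 2
  1×3+2 = 5 → write 1 carry 2
  0×3+2 = 2 → write 0 carry 1
  1×3+1 = 4 → write 0 carry 2
  0×3+2 = 2 → write 0 carry 1
  1×3+1 = 4 → write 0 carry 2
  1×3+2 = 5 → write 1 carry 2
  1×3+2 = 5 → write 1 carry 2
  remaining carry: 10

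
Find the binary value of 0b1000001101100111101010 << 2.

Left shift by 2: append 2 zero bits.

0b100000110110011110101000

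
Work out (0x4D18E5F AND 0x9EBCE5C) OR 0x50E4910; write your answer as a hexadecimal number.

0x5CFCF5C

0x4D18E5F AND 0x9EBCE5C = 0x0C18E5C.
Then OR with 0x50E4910.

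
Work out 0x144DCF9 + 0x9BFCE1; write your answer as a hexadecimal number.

Add column by column in base 16, right to left:
  9+1 = A
  F+E = D carry 1
  C+C+1 = 9 carry 1
  D+F+1 = D carry 1
  4+B+1 = 0 carry 1
  4+9+1 = E
  1+0 = 1

0x1E0D9DA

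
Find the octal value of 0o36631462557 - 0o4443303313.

0o32166157244

Subtract column by column in base 8:
  7-3 → 4
  5-1 → 4
  5-3 → 2
  2-3 → 7 (borrow)
  6-0-1 → 5
  4-3 → 1
  1-3 → 6 (borrow)
  3-4-1 → 6 (borrow)
  6-4-1 → 1
  6-4 → 2
  3-0 → 3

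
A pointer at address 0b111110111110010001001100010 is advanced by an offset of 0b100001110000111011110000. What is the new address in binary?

Add column by column in base 2, right to left:
  0+0 = 0
  1+0 = 1
  0+0 = 0
  0+0 = 0
  0+1 = 1
  1+1 = 0 carry 1
  1+1+1 = 1 carry 1
  0+1+1 = 0 carry 1
  0+0+1 = 1
  1+1 = 0 carry 1
  0+1+1 = 0 carry 1
  0+1+1 = 0 carry 1
  0+0+1 = 1
  1+0 = 1
  0+0 = 0
  0+0 = 0
  1+1 = 0 carry 1
  1+1+1 = 1 carry 1
  1+1+1 = 1 carry 1
  1+0+1 = 0 carry 1
  1+0+1 = 0 carry 1
  0+0+1 = 1
  1+0 = 1
  1+1 = 0 carry 1
  1+0+1 = 0 carry 1
  1+0+1 = 0 carry 1
  1+0+1 = 0 carry 1
  final carry 1

0b1000011001100011000101010010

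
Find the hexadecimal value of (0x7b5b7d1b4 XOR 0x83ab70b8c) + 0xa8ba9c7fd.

0x1a1aaaa235

First 0x7b5b7d1b4 XOR 0x83ab70b8c = 0xf8f00da38.
Add column by column in base 16, right to left:
  8+d = 5 carry 1
  3+f+1 = 3 carry 1
  a+7+1 = 2 carry 1
  d+c+1 = a carry 1
  0+9+1 = a
  0+a = a
  f+b = a carry 1
  8+8+1 = 1 carry 1
  f+a+1 = a carry 1
  final carry 1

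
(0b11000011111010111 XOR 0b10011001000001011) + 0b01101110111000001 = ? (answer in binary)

First 0b11000011111010111 XOR 0b10011001000001011 = 0b01011010111011100.
Add column by column in base 2, right to left:
  0+1 = 1
  0+0 = 0
  1+0 = 1
  1+0 = 1
  1+0 = 1
  0+0 = 0
  1+1 = 0 carry 1
  1+1+1 = 1 carry 1
  1+1+1 = 1 carry 1
  0+0+1 = 1
  1+1 = 0 carry 1
  0+1+1 = 0 carry 1
  1+1+1 = 1 carry 1
  1+0+1 = 0 carry 1
  0+1+1 = 0 carry 1
  1+1+1 = 1 carry 1
  final carry 1

0b11001001110011101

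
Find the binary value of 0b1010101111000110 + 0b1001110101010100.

0b10100100100011010

Add column by column in base 2, right to left:
  0+0 = 0
  1+0 = 1
  1+1 = 0 carry 1
  0+0+1 = 1
  0+1 = 1
  0+0 = 0
  1+1 = 0 carry 1
  1+0+1 = 0 carry 1
  1+1+1 = 1 carry 1
  1+0+1 = 0 carry 1
  0+1+1 = 0 carry 1
  1+1+1 = 1 carry 1
  0+1+1 = 0 carry 1
  1+0+1 = 0 carry 1
  0+0+1 = 1
  1+1 = 0 carry 1
  final carry 1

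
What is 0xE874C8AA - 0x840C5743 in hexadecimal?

0x64687167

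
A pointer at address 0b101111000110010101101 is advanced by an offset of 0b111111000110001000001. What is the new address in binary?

Add column by column in base 2, right to left:
  1+1 = 0 carry 1
  0+0+1 = 1
  1+0 = 1
  1+0 = 1
  0+0 = 0
  1+0 = 1
  0+1 = 1
  1+0 = 1
  0+0 = 0
  0+0 = 0
  1+1 = 0 carry 1
  1+1+1 = 1 carry 1
  0+0+1 = 1
  0+0 = 0
  0+0 = 0
  1+1 = 0 carry 1
  1+1+1 = 1 carry 1
  1+1+1 = 1 carry 1
  1+1+1 = 1 carry 1
  0+1+1 = 0 carry 1
  1+1+1 = 1 carry 1
  final carry 1

0b1101110001100011101110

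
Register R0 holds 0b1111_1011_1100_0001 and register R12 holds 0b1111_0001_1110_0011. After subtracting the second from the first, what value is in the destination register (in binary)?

0b100111011110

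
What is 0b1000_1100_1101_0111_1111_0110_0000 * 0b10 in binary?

0b10001100110101111111011000000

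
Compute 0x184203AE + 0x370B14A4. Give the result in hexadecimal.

Add column by column in base 16, right to left:
  E+4 = 2 carry 1
  A+A+1 = 5 carry 1
  3+4+1 = 8
  0+1 = 1
  2+B = D
  4+0 = 4
  8+7 = F
  1+3 = 4

0x4F4D1852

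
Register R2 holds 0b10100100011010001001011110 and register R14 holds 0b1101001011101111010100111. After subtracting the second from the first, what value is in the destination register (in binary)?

0b111010111100001110110111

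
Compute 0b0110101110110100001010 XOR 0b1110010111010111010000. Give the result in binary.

XOR bit by bit (1 where the bits differ):
  0110101110110100001010
^ 1110010111010111010000
= 1000111001100011011010

0b1000111001100011011010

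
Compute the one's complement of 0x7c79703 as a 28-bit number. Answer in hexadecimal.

Each hex digit d becomes f−d:
  7→8, c→3, 7→8, 9→6, 7→8, 0→f, 3→c

0x83868fc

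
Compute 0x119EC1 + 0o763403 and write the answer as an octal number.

0x119EC1 = 0o4317301 in octal.
Add column by column in base 8, right to left:
  1+3 = 4
  0+0 = 0
  3+4 = 7
  7+3 = 2 carry 1
  1+6+1 = 0 carry 1
  3+7+1 = 3 carry 1
  4+0+1 = 5

0o5302704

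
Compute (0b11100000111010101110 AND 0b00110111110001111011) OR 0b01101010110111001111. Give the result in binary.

0b1101010110111101111

0b11100000111010101110 AND 0b00110111110001111011 = 0b00100000110000101010.
Then OR with 0b01101010110111001111.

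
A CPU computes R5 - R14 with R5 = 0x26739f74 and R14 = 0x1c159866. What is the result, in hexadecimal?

0xa5e070e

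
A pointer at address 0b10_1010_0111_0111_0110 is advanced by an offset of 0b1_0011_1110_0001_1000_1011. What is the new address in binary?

Add column by column in base 2, right to left:
  0+1 = 1
  1+1 = 0 carry 1
  1+0+1 = 0 carry 1
  0+1+1 = 0 carry 1
  1+0+1 = 0 carry 1
  1+0+1 = 0 carry 1
  1+0+1 = 0 carry 1
  0+1+1 = 0 carry 1
  1+1+1 = 1 carry 1
  1+0+1 = 0 carry 1
  1+0+1 = 0 carry 1
  0+0+1 = 1
  0+0 = 0
  1+1 = 0 carry 1
  0+1+1 = 0 carry 1
  1+1+1 = 1 carry 1
  0+1+1 = 0 carry 1
  1+1+1 = 1 carry 1
  0+0+1 = 1
  0+0 = 0
  0+1 = 1

0b101101000100100000001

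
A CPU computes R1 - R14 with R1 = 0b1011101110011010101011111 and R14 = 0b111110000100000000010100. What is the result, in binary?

0b11111101111010101001011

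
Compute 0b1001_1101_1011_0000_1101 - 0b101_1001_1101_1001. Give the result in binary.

Subtract column by column in base 2:
  1-1 → 0
  0-0 → 0
  1-0 → 1
  1-1 → 0
  0-1 → 1 (borrow)
  0-0-1 → 1 (borrow)
  0-1-1 → 0 (borrow)
  0-1-1 → 0 (borrow)
  1-1-1 → 1 (borrow)
  1-0-1 → 0
  0-0 → 0
  1-1 → 0
  1-1 → 0
  0-0 → 0
  1-1 → 0
  1-0 → 1
  1-0 → 1
  0-0 → 0
  0-0 → 0
  1-0 → 1

0b10011000000100110100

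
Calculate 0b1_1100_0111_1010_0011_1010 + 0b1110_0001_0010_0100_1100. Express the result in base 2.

Add column by column in base 2, right to left:
  0+0 = 0
  1+0 = 1
  0+1 = 1
  1+1 = 0 carry 1
  1+0+1 = 0 carry 1
  1+0+1 = 0 carry 1
  0+1+1 = 0 carry 1
  0+0+1 = 1
  0+0 = 0
  1+1 = 0 carry 1
  0+0+1 = 1
  1+0 = 1
  1+1 = 0 carry 1
  1+0+1 = 0 carry 1
  1+0+1 = 0 carry 1
  0+0+1 = 1
  0+0 = 0
  0+1 = 1
  1+1 = 0 carry 1
  1+1+1 = 1 carry 1
  1+0+1 = 0 carry 1
  final carry 1

0b1010101000110010000110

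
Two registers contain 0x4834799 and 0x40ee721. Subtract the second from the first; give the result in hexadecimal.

0x746078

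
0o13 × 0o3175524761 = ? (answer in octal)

Multiply each base-8 digit by 11, carrying:
  1×11 = 11 → write 3 carry 1
  6×11+1 = 67 → write 3 carry 8
  7×11+8 = 85 → write 5 carry 10
  4×11+10 = 54 → write 6 carry 6
  2×11+6 = 28 → write 4 carry 3
  5×11+3 = 58 → write 2 carry 7
  5×11+7 = 62 → write 6 carry 7
  7×11+7 = 84 → write 4 carry 10
  1×11+10 = 21 → write 5 carry 2
  3×11+2 = 35 → write 3 carry 4
  remaining carry: 4

0o43546246533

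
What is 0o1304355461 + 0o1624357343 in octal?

0o3130735024

Add column by column in base 8, right to left:
  1+3 = 4
  6+4 = 2 carry 1
  4+3+1 = 0 carry 1
  5+7+1 = 5 carry 1
  5+5+1 = 3 carry 1
  3+3+1 = 7
  4+4 = 0 carry 1
  0+2+1 = 3
  3+6 = 1 carry 1
  1+1+1 = 3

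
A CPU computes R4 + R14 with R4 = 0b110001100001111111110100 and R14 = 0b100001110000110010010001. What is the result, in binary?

Add column by column in base 2, right to left:
  0+1 = 1
  0+0 = 0
  1+0 = 1
  0+0 = 0
  1+1 = 0 carry 1
  1+0+1 = 0 carry 1
  1+0+1 = 0 carry 1
  1+1+1 = 1 carry 1
  1+0+1 = 0 carry 1
  1+0+1 = 0 carry 1
  1+1+1 = 1 carry 1
  1+1+1 = 1 carry 1
  1+0+1 = 0 carry 1
  0+0+1 = 1
  0+0 = 0
  0+0 = 0
  0+1 = 1
  1+1 = 0 carry 1
  1+1+1 = 1 carry 1
  0+0+1 = 1
  0+0 = 0
  0+0 = 0
  1+0 = 1
  1+1 = 0 carry 1
  final carry 1

0b1010011010010110010000101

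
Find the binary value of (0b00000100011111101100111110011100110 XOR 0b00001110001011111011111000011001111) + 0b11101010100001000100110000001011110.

0b11110100110101011011110110010000111

First 0b00000100011111101100111110011100110 XOR 0b00001110001011111011111000011001111 = 0b00001010010100010111000110000101001.
Add column by column in base 2, right to left:
  1+0 = 1
  0+1 = 1
  0+1 = 1
  1+1 = 0 carry 1
  0+1+1 = 0 carry 1
  1+0+1 = 0 carry 1
  0+1+1 = 0 carry 1
  0+0+1 = 1
  0+0 = 0
  0+0 = 0
  1+0 = 1
  1+0 = 1
  0+0 = 0
  0+1 = 1
  0+1 = 1
  1+0 = 1
  1+0 = 1
  1+1 = 0 carry 1
  0+0+1 = 1
  1+0 = 1
  0+0 = 0
  0+1 = 1
  0+0 = 0
  1+0 = 1
  0+0 = 0
  1+0 = 1
  0+1 = 1
  0+0 = 0
  1+1 = 0 carry 1
  0+0+1 = 1
  1+1 = 0 carry 1
  0+0+1 = 1
  0+1 = 1
  0+1 = 1
  0+1 = 1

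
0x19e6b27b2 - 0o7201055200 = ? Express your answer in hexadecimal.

0o7201055200 = 0x3a045a80 in hexadecimal.
Subtract column by column in base 16:
  2-0 → 2
  b-8 → 3
  7-a → d (borrow)
  2-5-1 → c (borrow)
  b-4-1 → 6
  6-0 → 6
  e-a → 4
  9-3 → 6
  1-0 → 1

0x16466cd32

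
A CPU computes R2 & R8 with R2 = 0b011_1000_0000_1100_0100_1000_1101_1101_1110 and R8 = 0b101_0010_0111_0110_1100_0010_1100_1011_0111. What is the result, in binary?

AND bit by bit (1 only where both bits are 1):
  01110000000110001001000110111011110
& 10100100111011011000010110010110111
= 00100000000010001000000110010010110

0b00100000000010001000000110010010110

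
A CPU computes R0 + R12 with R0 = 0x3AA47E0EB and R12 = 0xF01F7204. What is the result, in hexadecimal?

0x49A6752EF

Add column by column in base 16, right to left:
  B+4 = F
  E+0 = E
  0+2 = 2
  E+7 = 5 carry 1
  7+F+1 = 7 carry 1
  4+1+1 = 6
  A+0 = A
  A+F = 9 carry 1
  3+0+1 = 4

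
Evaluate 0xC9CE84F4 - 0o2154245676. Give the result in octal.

0xC9CE84F4 = 0o31163502364 in octal.
Subtract column by column in base 8:
  4-6 → 6 (borrow)
  6-7-1 → 6 (borrow)
  3-6-1 → 4 (borrow)
  2-5-1 → 4 (borrow)
  0-4-1 → 3 (borrow)
  5-2-1 → 2
  3-4 → 7 (borrow)
  6-5-1 → 0
  1-1 → 0
  1-2 → 7 (borrow)
  3-0-1 → 2

0o27007234466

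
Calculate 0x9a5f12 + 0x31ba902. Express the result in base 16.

Add column by column in base 16, right to left:
  2+2 = 4
  1+0 = 1
  f+9 = 8 carry 1
  5+a+1 = 0 carry 1
  a+b+1 = 6 carry 1
  9+1+1 = b
  0+3 = 3

0x3b60814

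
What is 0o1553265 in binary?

Each octal digit is 3 bits: 1=001 5=101 5=101 3=011 2=010 6=110 5=101.

0b1101101011010110101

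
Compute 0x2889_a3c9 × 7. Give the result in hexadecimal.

0x11bc37a7f

Multiply each base-16 digit by 7, carrying:
  9×7 = 63 → write f carry 3
  c×7+3 = 87 → write 7 carry 5
  3×7+5 = 26 → write a carry 1
  a×7+1 = 71 → write 7 carry 4
  9×7+4 = 67 → write 3 carry 4
  8×7+4 = 60 → write c carry 3
  8×7+3 = 59 → write b carry 3
  2×7+3 = 17 → write 1 carry 1
  remaining carry: 1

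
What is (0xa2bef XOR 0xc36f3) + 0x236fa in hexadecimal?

0x85416

First 0xa2bef XOR 0xc36f3 = 0x61d1c.
Add column by column in base 16, right to left:
  c+a = 6 carry 1
  1+f+1 = 1 carry 1
  d+6+1 = 4 carry 1
  1+3+1 = 5
  6+2 = 8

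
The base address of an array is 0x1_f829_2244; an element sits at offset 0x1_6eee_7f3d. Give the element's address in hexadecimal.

0x36717a181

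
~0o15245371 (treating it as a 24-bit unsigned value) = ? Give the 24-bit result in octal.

Each oct digit d becomes 7−d:
  1→6, 5→2, 2→5, 4→3, 5→2, 3→4, 7→0, 1→6

0o62532406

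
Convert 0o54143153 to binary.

0b101100001100011001101011

Each octal digit is 3 bits: 5=101 4=100 1=001 4=100 3=011 1=001 5=101 3=011.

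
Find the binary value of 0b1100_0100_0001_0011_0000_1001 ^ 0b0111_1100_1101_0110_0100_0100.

0b101110001100010101001101

XOR bit by bit (1 where the bits differ):
  110001000001001100001001
^ 011111001101011001000100
= 101110001100010101001101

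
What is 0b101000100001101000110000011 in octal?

0o504150603

Group the bits in threes: 101 000 100 001 101 000 110 000 011 → 504150603.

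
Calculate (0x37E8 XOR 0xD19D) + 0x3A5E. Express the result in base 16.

0x120D3

First 0x37E8 XOR 0xD19D = 0xE675.
Add column by column in base 16, right to left:
  5+E = 3 carry 1
  7+5+1 = D
  6+A = 0 carry 1
  E+3+1 = 2 carry 1
  final carry 1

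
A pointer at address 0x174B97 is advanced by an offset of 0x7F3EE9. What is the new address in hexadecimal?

0x968A80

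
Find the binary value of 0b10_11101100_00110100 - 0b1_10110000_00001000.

Subtract column by column in base 2:
  0-0 → 0
  0-0 → 0
  1-0 → 1
  0-1 → 1 (borrow)
  1-0-1 → 0
  1-0 → 1
  0-0 → 0
  0-0 → 0
  0-0 → 0
  0-0 → 0
  1-0 → 1
  1-0 → 1
  0-1 → 1 (borrow)
  1-1-1 → 1 (borrow)
  1-0-1 → 0
  1-1 → 0
  0-1 → 1 (borrow)
  1-0-1 → 0

0b10011110000101100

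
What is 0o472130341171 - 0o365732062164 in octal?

Subtract column by column in base 8:
  1-4 → 5 (borrow)
  7-6-1 → 0
  1-1 → 0
  1-2 → 7 (borrow)
  4-6-1 → 5 (borrow)
  3-0-1 → 2
  0-2 → 6 (borrow)
  3-3-1 → 7 (borrow)
  1-7-1 → 1 (borrow)
  2-5-1 → 4 (borrow)
  7-6-1 → 0
  4-3 → 1

0o104176257005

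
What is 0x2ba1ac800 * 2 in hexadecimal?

Multiply each base-16 digit by 2, carrying:
  0×2 = 0 → write 0
  0×2 = 0 → write 0
  8×2 = 16 → write 0 carry 1
  c×2+1 = 25 → write 9 carry 1
  a×2+1 = 21 → write 5 carry 1
  1×2+1 = 3 → write 3
  a×2 = 20 → write 4 carry 1
  b×2+1 = 23 → write 7 carry 1
  2×2+1 = 5 → write 5

0x574359000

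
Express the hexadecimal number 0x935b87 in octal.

Expand each hex digit to 4 bits: 9=1001 3=0011 5=0101 b=1011 8=1000 7=0111.
Group the bits in threes: 100 100 110 101 101 110 000 111 → 44655607.

0o44655607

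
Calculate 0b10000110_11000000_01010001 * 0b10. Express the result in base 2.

0b1000011011000000010100010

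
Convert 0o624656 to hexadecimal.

Each octal digit is 3 bits: 6=110 2=010 4=100 6=110 5=101 6=110.
Group the bits into nibbles: 0011 0010 1001 1010 1110 → 329ae.

0x329ae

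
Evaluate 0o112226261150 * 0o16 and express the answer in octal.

0o2020070660660

Multiply each base-8 digit by 14, carrying:
  0×14 = 0 → write 0
  5×14 = 70 → write 6 carry 8
  1×14+8 = 22 → write 6 carry 2
  1×14+2 = 16 → write 0 carry 2
  6×14+2 = 86 → write 6 carry 10
  2×14+10 = 38 → write 6 carry 4
  6×14+4 = 88 → write 0 carry 11
  2×14+11 = 39 → write 7 carry 4
  2×14+4 = 32 → write 0 carry 4
  2×14+4 = 32 → write 0 carry 4
  1×14+4 = 18 → write 2 carry 2
  1×14+2 = 16 → write 0 carry 2
  remaining carry: 2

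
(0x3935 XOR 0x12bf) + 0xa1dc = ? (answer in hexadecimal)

0xcd66

First 0x3935 XOR 0x12bf = 0x2b8a.
Add column by column in base 16, right to left:
  a+c = 6 carry 1
  8+d+1 = 6 carry 1
  b+1+1 = d
  2+a = c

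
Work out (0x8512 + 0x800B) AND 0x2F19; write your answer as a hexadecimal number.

0x519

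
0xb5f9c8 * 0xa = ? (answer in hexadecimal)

Multiply each base-16 digit by 10, carrying:
  8×10 = 80 → write 0 carry 5
  c×10+5 = 125 → write d carry 7
  9×10+7 = 97 → write 1 carry 6
  f×10+6 = 156 → write c carry 9
  5×10+9 = 59 → write b carry 3
  b×10+3 = 113 → write 1 carry 7
  remaining carry: 7

0x71bc1d0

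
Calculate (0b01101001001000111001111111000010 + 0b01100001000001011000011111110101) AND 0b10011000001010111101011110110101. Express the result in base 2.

Add column by column in base 2, right to left:
  0+1 = 1
  1+0 = 1
  0+1 = 1
  0+0 = 0
  0+1 = 1
  0+1 = 1
  1+1 = 0 carry 1
  1+1+1 = 1 carry 1
  1+1+1 = 1 carry 1
  1+1+1 = 1 carry 1
  1+1+1 = 1 carry 1
  1+0+1 = 0 carry 1
  1+0+1 = 0 carry 1
  0+0+1 = 1
  0+0 = 0
  1+1 = 0 carry 1
  1+1+1 = 1 carry 1
  1+0+1 = 0 carry 1
  0+1+1 = 0 carry 1
  0+0+1 = 1
  0+0 = 0
  1+0 = 1
  0+0 = 0
  0+0 = 0
  1+1 = 0 carry 1
  0+0+1 = 1
  0+0 = 0
  1+0 = 1
  0+0 = 0
  1+1 = 0 carry 1
  1+1+1 = 1 carry 1
  final carry 1
Sum = 0b11001010001010010010011110110111; now AND with 0b10011000001010111101011110110101:
  11001010001010010010011110110111
& 10011000001010111101011110110101
= 10001000001010010000011110110101

0b10001000001010010000011110110101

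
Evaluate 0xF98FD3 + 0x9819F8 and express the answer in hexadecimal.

Add column by column in base 16, right to left:
  3+8 = B
  D+F = C carry 1
  F+9+1 = 9 carry 1
  8+1+1 = A
  9+8 = 1 carry 1
  F+9+1 = 9 carry 1
  final carry 1

0x191A9CB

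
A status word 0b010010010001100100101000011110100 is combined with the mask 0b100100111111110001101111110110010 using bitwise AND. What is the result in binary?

0b000000010001100000101000010110000

AND bit by bit (1 only where both bits are 1):
  010010010001100100101000011110100
& 100100111111110001101111110110010
= 000000010001100000101000010110000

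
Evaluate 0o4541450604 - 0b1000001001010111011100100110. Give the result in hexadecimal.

0x1D60DA5E

0o4541450604 = 0x25865184 in hexadecimal.
0b1000001001010111011100100110 = 0x8257726 in hexadecimal.
Subtract column by column in base 16:
  4-6 → E (borrow)
  8-2-1 → 5
  1-7 → A (borrow)
  5-7-1 → D (borrow)
  6-5-1 → 0
  8-2 → 6
  5-8 → D (borrow)
  2-0-1 → 1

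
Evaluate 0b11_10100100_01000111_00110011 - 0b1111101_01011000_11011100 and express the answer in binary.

0b11001001101110111001010111

Subtract column by column in base 2:
  1-0 → 1
  1-0 → 1
  0-1 → 1 (borrow)
  0-1-1 → 0 (borrow)
  1-1-1 → 1 (borrow)
  1-0-1 → 0
  0-1 → 1 (borrow)
  0-1-1 → 0 (borrow)
  1-0-1 → 0
  1-0 → 1
  1-0 → 1
  0-1 → 1 (borrow)
  0-1-1 → 0 (borrow)
  0-0-1 → 1 (borrow)
  1-1-1 → 1 (borrow)
  0-0-1 → 1 (borrow)
  0-1-1 → 0 (borrow)
  0-0-1 → 1 (borrow)
  1-1-1 → 1 (borrow)
  0-1-1 → 0 (borrow)
  0-1-1 → 0 (borrow)
  1-1-1 → 1 (borrow)
  0-1-1 → 0 (borrow)
  1-0-1 → 0
  1-0 → 1
  1-0 → 1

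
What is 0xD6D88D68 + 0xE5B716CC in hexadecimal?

0x1BC8FA434

Add column by column in base 16, right to left:
  8+C = 4 carry 1
  6+C+1 = 3 carry 1
  D+6+1 = 4 carry 1
  8+1+1 = A
  8+7 = F
  D+B = 8 carry 1
  6+5+1 = C
  D+E = B carry 1
  final carry 1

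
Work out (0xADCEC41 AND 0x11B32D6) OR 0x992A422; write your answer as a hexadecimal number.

0xADCEC41 AND 0x11B32D6 = 0x0182040.
Then OR with 0x992A422.

0x99AA462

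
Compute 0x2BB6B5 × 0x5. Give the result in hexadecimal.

0xDA9189

Multiply each base-16 digit by 5, carrying:
  5×5 = 25 → write 9 carry 1
  B×5+1 = 56 → write 8 carry 3
  6×5+3 = 33 → write 1 carry 2
  B×5+2 = 57 → write 9 carry 3
  B×5+3 = 58 → write A carry 3
  2×5+3 = 13 → write D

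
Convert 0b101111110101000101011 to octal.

0o5765053

Group the bits in threes: 101 111 110 101 000 101 011 → 5765053.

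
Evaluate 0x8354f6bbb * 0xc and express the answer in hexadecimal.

Multiply each base-16 digit by 12, carrying:
  b×12 = 132 → write 4 carry 8
  b×12+8 = 140 → write c carry 8
  b×12+8 = 140 → write c carry 8
  6×12+8 = 80 → write 0 carry 5
  f×12+5 = 185 → write 9 carry 11
  4×12+11 = 59 → write b carry 3
  5×12+3 = 63 → write f carry 3
  3×12+3 = 39 → write 7 carry 2
  8×12+2 = 98 → write 2 carry 6
  remaining carry: 6

0x627fb90cc4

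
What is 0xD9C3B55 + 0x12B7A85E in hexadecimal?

Add column by column in base 16, right to left:
  5+E = 3 carry 1
  5+5+1 = B
  B+8 = 3 carry 1
  3+A+1 = E
  C+7 = 3 carry 1
  9+B+1 = 5 carry 1
  D+2+1 = 0 carry 1
  0+1+1 = 2

0x2053E3B3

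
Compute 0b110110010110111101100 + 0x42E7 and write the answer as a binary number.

0b110110111000011010011

0x42E7 = 0b100001011100111 in binary.
Add column by column in base 2, right to left:
  0+1 = 1
  0+1 = 1
  1+1 = 0 carry 1
  1+0+1 = 0 carry 1
  0+0+1 = 1
  1+1 = 0 carry 1
  1+1+1 = 1 carry 1
  1+1+1 = 1 carry 1
  1+0+1 = 0 carry 1
  0+1+1 = 0 carry 1
  1+0+1 = 0 carry 1
  1+0+1 = 0 carry 1
  0+0+1 = 1
  1+0 = 1
  0+1 = 1
  0+0 = 0
  1+0 = 1
  1+0 = 1
  0+0 = 0
  1+0 = 1
  1+0 = 1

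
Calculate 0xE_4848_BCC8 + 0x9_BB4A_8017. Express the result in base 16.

0x1803933CDF

Add column by column in base 16, right to left:
  8+7 = F
  C+1 = D
  C+0 = C
  B+8 = 3 carry 1
  8+A+1 = 3 carry 1
  4+4+1 = 9
  8+B = 3 carry 1
  4+B+1 = 0 carry 1
  E+9+1 = 8 carry 1
  final carry 1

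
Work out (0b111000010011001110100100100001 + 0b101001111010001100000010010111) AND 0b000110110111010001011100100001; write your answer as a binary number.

0b10000101010000000100100000

Add column by column in base 2, right to left:
  1+1 = 0 carry 1
  0+1+1 = 0 carry 1
  0+1+1 = 0 carry 1
  0+0+1 = 1
  0+1 = 1
  1+0 = 1
  0+0 = 0
  0+1 = 1
  1+0 = 1
  0+0 = 0
  0+0 = 0
  1+0 = 1
  0+0 = 0
  1+0 = 1
  1+1 = 0 carry 1
  1+1+1 = 1 carry 1
  0+0+1 = 1
  0+0 = 0
  1+0 = 1
  1+1 = 0 carry 1
  0+0+1 = 1
  0+1 = 1
  1+1 = 0 carry 1
  0+1+1 = 0 carry 1
  0+1+1 = 0 carry 1
  0+0+1 = 1
  0+0 = 0
  1+1 = 0 carry 1
  1+0+1 = 0 carry 1
  1+1+1 = 1 carry 1
  final carry 1
Sum = 0b1100010001101011010100110111000; now AND with 0b000110110111010001011100100001:
  1100010001101011010100110111000
& 0000110110111010001011100100001
= 0000010000101010000000100100000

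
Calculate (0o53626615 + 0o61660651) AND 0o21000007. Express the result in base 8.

0o21000006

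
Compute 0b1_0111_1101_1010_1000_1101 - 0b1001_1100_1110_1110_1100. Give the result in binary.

Subtract column by column in base 2:
  1-0 → 1
  0-0 → 0
  1-1 → 0
  1-1 → 0
  0-0 → 0
  0-1 → 1 (borrow)
  0-1-1 → 0 (borrow)
  1-1-1 → 1 (borrow)
  0-0-1 → 1 (borrow)
  1-1-1 → 1 (borrow)
  0-1-1 → 0 (borrow)
  1-1-1 → 1 (borrow)
  1-0-1 → 0
  0-0 → 0
  1-1 → 0
  1-1 → 0
  1-1 → 0
  1-0 → 1
  1-0 → 1
  0-1 → 1 (borrow)
  1-0-1 → 0

0b11100000101110100001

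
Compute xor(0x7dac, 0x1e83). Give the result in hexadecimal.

XOR each hex digit independently (no carries):
  7^1=6, d^e=3, a^8=2, c^3=f

0x632f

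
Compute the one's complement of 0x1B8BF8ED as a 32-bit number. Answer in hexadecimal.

0xE4740712

Each hex digit d becomes F−d:
  1→E, B→4, 8→7, B→4, F→0, 8→7, E→1, D→2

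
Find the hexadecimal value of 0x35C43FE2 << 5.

5 bits is not a whole number of base-16 digits; in binary: 110101110001000011111111100010 << 5 = 11010111000100001111111110001000000.

0x6B887FC40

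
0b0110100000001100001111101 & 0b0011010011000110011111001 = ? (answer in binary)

0b0010000000000100001111001

AND bit by bit (1 only where both bits are 1):
  0110100000001100001111101
& 0011010011000110011111001
= 0010000000000100001111001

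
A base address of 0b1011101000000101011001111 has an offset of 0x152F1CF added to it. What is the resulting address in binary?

0x152F1CF = 0b1010100101111000111001111 in binary.
Add column by column in base 2, right to left:
  1+1 = 0 carry 1
  1+1+1 = 1 carry 1
  1+1+1 = 1 carry 1
  1+1+1 = 1 carry 1
  0+0+1 = 1
  0+0 = 0
  1+1 = 0 carry 1
  1+1+1 = 1 carry 1
  0+1+1 = 0 carry 1
  1+0+1 = 0 carry 1
  0+0+1 = 1
  1+0 = 1
  0+1 = 1
  0+1 = 1
  0+1 = 1
  0+1 = 1
  0+0 = 0
  0+1 = 1
  1+0 = 1
  0+0 = 0
  1+1 = 0 carry 1
  1+0+1 = 0 carry 1
  1+1+1 = 1 carry 1
  0+0+1 = 1
  1+1 = 0 carry 1
  final carry 1

0b10110001101111110010011110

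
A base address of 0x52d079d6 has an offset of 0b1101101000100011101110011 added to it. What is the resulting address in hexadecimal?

0b1101101000100011101110011 = 0x1b44773 in hexadecimal.
Add column by column in base 16, right to left:
  6+3 = 9
  d+7 = 4 carry 1
  9+7+1 = 1 carry 1
  7+4+1 = c
  0+4 = 4
  d+b = 8 carry 1
  2+1+1 = 4
  5+0 = 5

0x5484c149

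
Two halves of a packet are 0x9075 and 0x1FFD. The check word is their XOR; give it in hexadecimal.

XOR each hex digit independently (no carries):
  9^1=8, 0^F=F, 7^F=8, 5^D=8

0x8F88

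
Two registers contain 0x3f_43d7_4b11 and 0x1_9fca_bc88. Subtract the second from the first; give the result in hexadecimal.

Subtract column by column in base 16:
  1-8 → 9 (borrow)
  1-8-1 → 8 (borrow)
  b-c-1 → e (borrow)
  4-b-1 → 8 (borrow)
  7-a-1 → c (borrow)
  d-c-1 → 0
  3-f → 4 (borrow)
  4-9-1 → a (borrow)
  f-1-1 → d
  3-0 → 3

0x3da40c8e89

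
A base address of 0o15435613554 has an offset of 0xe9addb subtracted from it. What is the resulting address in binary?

0o15435613554 = 0b1101100011101110001011101101100 in binary.
0xe9addb = 0b111010011010110111011011 in binary.
Subtract column by column in base 2:
  0-1 → 1 (borrow)
  0-1-1 → 0 (borrow)
  1-0-1 → 0
  1-1 → 0
  0-1 → 1 (borrow)
  1-0-1 → 0
  1-1 → 0
  0-1 → 1 (borrow)
  1-1-1 → 1 (borrow)
  1-0-1 → 0
  1-1 → 0
  0-1 → 1 (borrow)
  1-0-1 → 0
  0-1 → 1 (borrow)
  0-0-1 → 1 (borrow)
  0-1-1 → 0 (borrow)
  1-1-1 → 1 (borrow)
  1-0-1 → 0
  1-0 → 1
  0-1 → 1 (borrow)
  1-0-1 → 0
  1-1 → 0
  1-1 → 0
  0-1 → 1 (borrow)
  0-0-1 → 1 (borrow)
  0-0-1 → 1 (borrow)
  1-0-1 → 0
  1-0 → 1
  0-0 → 0
  1-0 → 1
  1-0 → 1

0b1101011100011010110100110010001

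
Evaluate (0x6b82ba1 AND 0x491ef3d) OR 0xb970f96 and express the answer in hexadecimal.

0x6b82ba1 AND 0x491ef3d = 0x4902b21.
Then OR with 0xb970f96.

0xf972fb7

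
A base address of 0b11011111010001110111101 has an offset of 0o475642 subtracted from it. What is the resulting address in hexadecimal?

0x6D281B

0b11011111010001110111101 = 0x6FA3BD in hexadecimal.
0o475642 = 0x27BA2 in hexadecimal.
Subtract column by column in base 16:
  D-2 → B
  B-A → 1
  3-B → 8 (borrow)
  A-7-1 → 2
  F-2 → D
  6-0 → 6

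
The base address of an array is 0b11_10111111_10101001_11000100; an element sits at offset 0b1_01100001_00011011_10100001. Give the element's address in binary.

Add column by column in base 2, right to left:
  0+1 = 1
  0+0 = 0
  1+0 = 1
  0+0 = 0
  0+0 = 0
  0+1 = 1
  1+0 = 1
  1+1 = 0 carry 1
  1+1+1 = 1 carry 1
  0+1+1 = 0 carry 1
  0+0+1 = 1
  1+1 = 0 carry 1
  0+1+1 = 0 carry 1
  1+0+1 = 0 carry 1
  0+0+1 = 1
  1+0 = 1
  1+1 = 0 carry 1
  1+0+1 = 0 carry 1
  1+0+1 = 0 carry 1
  1+0+1 = 0 carry 1
  1+0+1 = 0 carry 1
  1+1+1 = 1 carry 1
  0+1+1 = 0 carry 1
  1+0+1 = 0 carry 1
  1+1+1 = 1 carry 1
  1+0+1 = 0 carry 1
  final carry 1

0b101001000001100010101100101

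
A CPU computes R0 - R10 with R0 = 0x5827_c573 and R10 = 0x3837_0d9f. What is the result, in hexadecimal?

0x1ff0b7d4

Subtract column by column in base 16:
  3-f → 4 (borrow)
  7-9-1 → d (borrow)
  5-d-1 → 7 (borrow)
  c-0-1 → b
  7-7 → 0
  2-3 → f (borrow)
  8-8-1 → f (borrow)
  5-3-1 → 1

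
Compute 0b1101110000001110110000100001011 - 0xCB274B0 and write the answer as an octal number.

0b1101110000001110110000100001011 = 0o15601660413 in octal.
0xCB274B0 = 0o1454472260 in octal.
Subtract column by column in base 8:
  3-0 → 3
  1-6 → 3 (borrow)
  4-2-1 → 1
  0-2 → 6 (borrow)
  6-7-1 → 6 (borrow)
  6-4-1 → 1
  1-4 → 5 (borrow)
  0-5-1 → 2 (borrow)
  6-4-1 → 1
  5-1 → 4
  1-0 → 1

0o14125166133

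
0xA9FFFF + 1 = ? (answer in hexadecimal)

The trailing 4 digits are F (max in base 16), so adding 1 cascades: they roll to 0 and the next digit up increments.

0xAA0000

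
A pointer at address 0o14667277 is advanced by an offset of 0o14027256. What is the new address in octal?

Add column by column in base 8, right to left:
  7+6 = 5 carry 1
  7+5+1 = 5 carry 1
  2+2+1 = 5
  7+7 = 6 carry 1
  6+2+1 = 1 carry 1
  6+0+1 = 7
  4+4 = 0 carry 1
  1+1+1 = 3

0o30716555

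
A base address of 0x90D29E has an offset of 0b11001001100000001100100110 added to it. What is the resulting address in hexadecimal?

0x3B6D5C4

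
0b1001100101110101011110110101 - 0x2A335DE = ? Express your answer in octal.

0b1001100101110101011110110101 = 0o1145653665 in octal.
0x2A335DE = 0o250632736 in octal.
Subtract column by column in base 8:
  5-6 → 7 (borrow)
  6-3-1 → 2
  6-7 → 7 (borrow)
  3-2-1 → 0
  5-3 → 2
  6-6 → 0
  5-0 → 5
  4-5 → 7 (borrow)
  1-2-1 → 6 (borrow)
  1-0-1 → 0

0o675020727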